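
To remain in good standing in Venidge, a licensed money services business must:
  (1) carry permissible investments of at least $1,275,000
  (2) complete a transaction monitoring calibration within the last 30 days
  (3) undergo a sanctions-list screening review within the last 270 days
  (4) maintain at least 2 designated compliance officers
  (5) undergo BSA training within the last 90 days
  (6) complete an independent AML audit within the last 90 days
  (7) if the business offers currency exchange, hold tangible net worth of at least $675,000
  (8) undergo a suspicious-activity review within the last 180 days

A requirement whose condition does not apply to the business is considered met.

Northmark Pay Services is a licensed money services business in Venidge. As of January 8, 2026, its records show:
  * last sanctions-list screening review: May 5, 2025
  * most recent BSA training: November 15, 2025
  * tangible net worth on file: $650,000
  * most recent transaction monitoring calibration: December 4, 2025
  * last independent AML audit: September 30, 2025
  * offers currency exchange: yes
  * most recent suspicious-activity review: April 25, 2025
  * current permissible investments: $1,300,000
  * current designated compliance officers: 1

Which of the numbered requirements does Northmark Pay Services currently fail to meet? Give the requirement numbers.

2, 4, 6, 7, 8

1. permissible investments $1,300,000 ≥ $1,275,000 → met
2. transaction monitoring calibration 35 days ago vs limit 30 → not met
3. sanctions-list screening review 248 days ago vs limit 270 → met
4. designated compliance officers 1 < 2 → not met
5. BSA training 54 days ago vs limit 90 → met
6. independent AML audit 100 days ago vs limit 90 → not met
7. condition 'offers currency exchange' holds; tangible net worth $650,000 < $675,000 → not met
8. suspicious-activity review 258 days ago vs limit 180 → not met
Not met: 2, 4, 6, 7, 8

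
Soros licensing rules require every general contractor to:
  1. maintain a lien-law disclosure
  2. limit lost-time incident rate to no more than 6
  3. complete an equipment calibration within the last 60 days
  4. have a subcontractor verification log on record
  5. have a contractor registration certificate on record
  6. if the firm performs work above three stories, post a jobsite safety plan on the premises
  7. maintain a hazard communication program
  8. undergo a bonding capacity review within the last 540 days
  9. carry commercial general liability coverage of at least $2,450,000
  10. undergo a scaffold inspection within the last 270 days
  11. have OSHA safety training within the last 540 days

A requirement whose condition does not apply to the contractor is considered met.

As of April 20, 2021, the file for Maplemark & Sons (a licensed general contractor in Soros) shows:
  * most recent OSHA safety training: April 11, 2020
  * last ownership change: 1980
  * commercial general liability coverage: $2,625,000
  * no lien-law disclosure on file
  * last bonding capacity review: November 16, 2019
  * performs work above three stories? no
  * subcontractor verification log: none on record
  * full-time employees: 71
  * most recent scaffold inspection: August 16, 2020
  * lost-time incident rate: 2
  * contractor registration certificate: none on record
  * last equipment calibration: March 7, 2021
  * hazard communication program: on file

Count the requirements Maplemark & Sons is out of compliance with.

3

1. lien-law disclosure absent → not met
2. lost-time incident rate 2 ≤ 6 → met
3. equipment calibration 44 days ago vs limit 60 → met
4. subcontractor verification log absent → not met
5. contractor registration certificate absent → not met
6. condition 'performs work above three stories' does not hold → requirement n/a → met
7. hazard communication program present → met
8. bonding capacity review 521 days ago vs limit 540 → met
9. commercial general liability coverage $2,625,000 ≥ $2,450,000 → met
10. scaffold inspection 247 days ago vs limit 270 → met
11. OSHA safety training 374 days ago vs limit 540 → met
Not met: 3 of 11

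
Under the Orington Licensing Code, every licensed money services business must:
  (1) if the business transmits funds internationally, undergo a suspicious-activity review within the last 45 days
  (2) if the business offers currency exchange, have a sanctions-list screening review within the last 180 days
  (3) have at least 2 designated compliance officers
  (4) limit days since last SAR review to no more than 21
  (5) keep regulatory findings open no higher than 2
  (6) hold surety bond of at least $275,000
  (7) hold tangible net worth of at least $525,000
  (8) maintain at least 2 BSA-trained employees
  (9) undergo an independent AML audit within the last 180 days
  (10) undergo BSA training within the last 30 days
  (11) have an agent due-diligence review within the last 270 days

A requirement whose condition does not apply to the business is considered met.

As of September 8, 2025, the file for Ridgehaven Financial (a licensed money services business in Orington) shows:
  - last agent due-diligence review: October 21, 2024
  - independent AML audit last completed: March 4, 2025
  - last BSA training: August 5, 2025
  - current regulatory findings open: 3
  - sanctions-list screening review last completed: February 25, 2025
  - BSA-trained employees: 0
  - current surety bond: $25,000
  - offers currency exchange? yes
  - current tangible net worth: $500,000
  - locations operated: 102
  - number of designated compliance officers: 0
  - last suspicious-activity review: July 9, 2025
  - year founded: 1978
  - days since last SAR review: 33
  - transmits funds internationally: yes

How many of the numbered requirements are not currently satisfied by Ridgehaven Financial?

1. condition 'transmits funds internationally' holds; suspicious-activity review 61 days ago vs limit 45 → not met
2. condition 'offers currency exchange' holds; sanctions-list screening review 195 days ago vs limit 180 → not met
3. designated compliance officers 0 < 2 → not met
4. days since last SAR review 33 > 21 → not met
5. regulatory findings open 3 > 2 → not met
6. surety bond $25,000 < $275,000 → not met
7. tangible net worth $500,000 < $525,000 → not met
8. BSA-trained employees 0 < 2 → not met
9. independent AML audit 188 days ago vs limit 180 → not met
10. BSA training 34 days ago vs limit 30 → not met
11. agent due-diligence review 322 days ago vs limit 270 → not met
Not met: 11 of 11

11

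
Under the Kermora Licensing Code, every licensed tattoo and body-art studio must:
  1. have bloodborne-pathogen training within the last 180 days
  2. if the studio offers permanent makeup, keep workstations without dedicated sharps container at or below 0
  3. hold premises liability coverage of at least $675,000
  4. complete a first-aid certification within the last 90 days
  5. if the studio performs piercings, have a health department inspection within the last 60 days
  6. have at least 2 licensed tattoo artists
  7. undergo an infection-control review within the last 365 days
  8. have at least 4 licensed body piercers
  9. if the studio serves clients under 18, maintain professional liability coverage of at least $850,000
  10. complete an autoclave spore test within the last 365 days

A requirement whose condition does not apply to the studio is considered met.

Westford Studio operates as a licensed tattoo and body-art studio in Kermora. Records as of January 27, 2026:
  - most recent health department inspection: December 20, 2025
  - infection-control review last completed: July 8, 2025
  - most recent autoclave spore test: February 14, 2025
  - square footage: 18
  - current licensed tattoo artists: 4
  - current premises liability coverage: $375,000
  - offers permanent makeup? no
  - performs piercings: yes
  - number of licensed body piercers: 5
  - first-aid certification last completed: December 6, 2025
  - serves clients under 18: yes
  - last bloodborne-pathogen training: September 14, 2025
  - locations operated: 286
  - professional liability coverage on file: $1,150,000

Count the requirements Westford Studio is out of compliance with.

1. bloodborne-pathogen training 135 days ago vs limit 180 → met
2. condition 'offers permanent makeup' does not hold → requirement n/a → met
3. premises liability coverage $375,000 < $675,000 → not met
4. first-aid certification 52 days ago vs limit 90 → met
5. condition 'performs piercings' holds; health department inspection 38 days ago vs limit 60 → met
6. licensed tattoo artists 4 ≥ 2 → met
7. infection-control review 203 days ago vs limit 365 → met
8. licensed body piercers 5 ≥ 4 → met
9. condition 'serves clients under 18' holds; professional liability coverage $1,150,000 ≥ $850,000 → met
10. autoclave spore test 347 days ago vs limit 365 → met
Not met: 1 of 10

1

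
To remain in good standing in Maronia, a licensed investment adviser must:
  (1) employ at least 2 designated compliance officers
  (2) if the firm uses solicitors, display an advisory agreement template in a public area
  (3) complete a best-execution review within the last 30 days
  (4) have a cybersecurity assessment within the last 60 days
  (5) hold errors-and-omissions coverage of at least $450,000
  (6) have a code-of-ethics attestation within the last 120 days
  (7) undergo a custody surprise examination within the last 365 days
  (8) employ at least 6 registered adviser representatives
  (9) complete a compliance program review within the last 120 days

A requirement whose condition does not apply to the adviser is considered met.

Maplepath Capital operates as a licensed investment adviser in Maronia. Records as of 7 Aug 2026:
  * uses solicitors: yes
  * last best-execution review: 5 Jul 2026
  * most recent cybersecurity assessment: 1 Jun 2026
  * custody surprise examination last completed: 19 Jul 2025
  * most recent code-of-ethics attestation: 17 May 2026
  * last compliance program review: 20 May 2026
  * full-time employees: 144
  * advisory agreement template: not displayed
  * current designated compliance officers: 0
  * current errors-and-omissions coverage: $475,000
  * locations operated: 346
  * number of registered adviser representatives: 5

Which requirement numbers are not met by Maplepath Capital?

1. designated compliance officers 0 < 2 → not met
2. condition 'uses solicitors' holds; advisory agreement template absent → not met
3. best-execution review 33 days ago vs limit 30 → not met
4. cybersecurity assessment 67 days ago vs limit 60 → not met
5. errors-and-omissions coverage $475,000 ≥ $450,000 → met
6. code-of-ethics attestation 82 days ago vs limit 120 → met
7. custody surprise examination 384 days ago vs limit 365 → not met
8. registered adviser representatives 5 < 6 → not met
9. compliance program review 79 days ago vs limit 120 → met
Not met: 1, 2, 3, 4, 7, 8

1, 2, 3, 4, 7, 8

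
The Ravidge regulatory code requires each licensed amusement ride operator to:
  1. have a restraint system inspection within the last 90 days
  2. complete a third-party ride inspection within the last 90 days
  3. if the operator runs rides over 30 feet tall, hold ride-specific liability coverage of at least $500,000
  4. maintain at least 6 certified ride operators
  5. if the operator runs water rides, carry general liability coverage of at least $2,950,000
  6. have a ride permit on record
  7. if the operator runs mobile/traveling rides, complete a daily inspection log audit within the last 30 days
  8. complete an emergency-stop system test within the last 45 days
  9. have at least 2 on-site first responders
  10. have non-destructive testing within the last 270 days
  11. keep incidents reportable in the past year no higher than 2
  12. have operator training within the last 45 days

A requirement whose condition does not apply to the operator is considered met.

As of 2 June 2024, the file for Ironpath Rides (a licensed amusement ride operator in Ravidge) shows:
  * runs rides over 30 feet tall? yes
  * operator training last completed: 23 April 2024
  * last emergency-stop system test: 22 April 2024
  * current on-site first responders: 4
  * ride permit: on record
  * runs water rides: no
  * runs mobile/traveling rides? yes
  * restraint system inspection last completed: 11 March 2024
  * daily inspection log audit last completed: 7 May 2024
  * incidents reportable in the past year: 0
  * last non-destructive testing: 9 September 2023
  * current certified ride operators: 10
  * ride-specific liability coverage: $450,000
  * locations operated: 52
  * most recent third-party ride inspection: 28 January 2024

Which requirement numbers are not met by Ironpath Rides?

1. restraint system inspection 83 days ago vs limit 90 → met
2. third-party ride inspection 126 days ago vs limit 90 → not met
3. condition 'runs rides over 30 feet tall' holds; ride-specific liability coverage $450,000 < $500,000 → not met
4. certified ride operators 10 ≥ 6 → met
5. condition 'runs water rides' does not hold → requirement n/a → met
6. ride permit present → met
7. condition 'runs mobile/traveling rides' holds; daily inspection log audit 26 days ago vs limit 30 → met
8. emergency-stop system test 41 days ago vs limit 45 → met
9. on-site first responders 4 ≥ 2 → met
10. non-destructive testing 267 days ago vs limit 270 → met
11. incidents reportable in the past year 0 ≤ 2 → met
12. operator training 40 days ago vs limit 45 → met
Not met: 2, 3

2, 3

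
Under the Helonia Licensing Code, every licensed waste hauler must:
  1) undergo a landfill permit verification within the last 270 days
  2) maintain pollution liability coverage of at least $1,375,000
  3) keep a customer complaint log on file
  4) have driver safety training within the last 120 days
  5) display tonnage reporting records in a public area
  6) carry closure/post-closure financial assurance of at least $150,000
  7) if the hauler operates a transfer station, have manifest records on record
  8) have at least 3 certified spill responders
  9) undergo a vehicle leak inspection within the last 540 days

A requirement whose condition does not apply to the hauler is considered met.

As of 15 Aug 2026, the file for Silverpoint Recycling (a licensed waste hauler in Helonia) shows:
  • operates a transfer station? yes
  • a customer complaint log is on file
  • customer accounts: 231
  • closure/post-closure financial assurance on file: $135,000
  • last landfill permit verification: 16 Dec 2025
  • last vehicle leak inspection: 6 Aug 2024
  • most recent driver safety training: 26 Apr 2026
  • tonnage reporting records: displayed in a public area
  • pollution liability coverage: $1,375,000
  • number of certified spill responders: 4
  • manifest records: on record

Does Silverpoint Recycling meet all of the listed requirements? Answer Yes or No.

No

1. landfill permit verification 242 days ago vs limit 270 → met
2. pollution liability coverage $1,375,000 ≥ $1,375,000 → met
3. customer complaint log present → met
4. driver safety training 111 days ago vs limit 120 → met
5. tonnage reporting records present → met
6. closure/post-closure financial assurance $135,000 < $150,000 → not met
7. condition 'operates a transfer station' holds; manifest records present → met
8. certified spill responders 4 ≥ 3 → met
9. vehicle leak inspection 739 days ago vs limit 540 → not met
Not met: 6, 9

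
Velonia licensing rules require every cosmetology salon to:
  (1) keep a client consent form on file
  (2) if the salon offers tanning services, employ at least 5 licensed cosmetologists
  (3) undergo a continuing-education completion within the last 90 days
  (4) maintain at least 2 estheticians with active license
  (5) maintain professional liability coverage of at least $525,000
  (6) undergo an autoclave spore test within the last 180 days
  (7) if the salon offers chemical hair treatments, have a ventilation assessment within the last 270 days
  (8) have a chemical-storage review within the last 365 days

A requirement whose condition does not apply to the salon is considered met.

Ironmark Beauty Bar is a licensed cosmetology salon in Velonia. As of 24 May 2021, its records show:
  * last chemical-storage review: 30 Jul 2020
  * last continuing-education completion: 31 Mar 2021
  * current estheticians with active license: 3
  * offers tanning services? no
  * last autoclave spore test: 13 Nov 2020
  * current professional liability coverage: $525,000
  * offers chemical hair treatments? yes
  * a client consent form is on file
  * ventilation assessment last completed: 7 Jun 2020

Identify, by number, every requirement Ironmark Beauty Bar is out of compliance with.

1. client consent form present → met
2. condition 'offers tanning services' does not hold → requirement n/a → met
3. continuing-education completion 54 days ago vs limit 90 → met
4. estheticians with active license 3 ≥ 2 → met
5. professional liability coverage $525,000 ≥ $525,000 → met
6. autoclave spore test 192 days ago vs limit 180 → not met
7. condition 'offers chemical hair treatments' holds; ventilation assessment 351 days ago vs limit 270 → not met
8. chemical-storage review 298 days ago vs limit 365 → met
Not met: 6, 7

6, 7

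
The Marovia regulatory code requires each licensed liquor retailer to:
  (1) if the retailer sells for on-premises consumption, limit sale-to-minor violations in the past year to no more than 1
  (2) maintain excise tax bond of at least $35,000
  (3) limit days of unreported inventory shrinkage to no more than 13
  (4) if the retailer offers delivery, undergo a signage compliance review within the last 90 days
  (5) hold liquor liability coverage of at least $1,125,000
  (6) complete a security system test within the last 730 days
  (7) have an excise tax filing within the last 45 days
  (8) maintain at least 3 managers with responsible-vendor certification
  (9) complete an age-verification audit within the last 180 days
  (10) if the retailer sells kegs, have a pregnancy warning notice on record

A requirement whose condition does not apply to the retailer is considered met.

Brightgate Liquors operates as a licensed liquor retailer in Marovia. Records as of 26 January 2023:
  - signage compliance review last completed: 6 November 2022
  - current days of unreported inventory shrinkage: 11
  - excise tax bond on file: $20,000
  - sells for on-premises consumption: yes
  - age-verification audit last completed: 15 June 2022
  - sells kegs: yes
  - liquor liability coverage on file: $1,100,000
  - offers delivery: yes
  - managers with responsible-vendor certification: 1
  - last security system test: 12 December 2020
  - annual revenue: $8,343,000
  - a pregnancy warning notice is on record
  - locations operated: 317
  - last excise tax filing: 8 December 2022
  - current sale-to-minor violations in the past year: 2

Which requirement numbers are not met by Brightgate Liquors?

1. condition 'sells for on-premises consumption' holds; sale-to-minor violations in the past year 2 > 1 → not met
2. excise tax bond $20,000 < $35,000 → not met
3. days of unreported inventory shrinkage 11 ≤ 13 → met
4. condition 'offers delivery' holds; signage compliance review 81 days ago vs limit 90 → met
5. liquor liability coverage $1,100,000 < $1,125,000 → not met
6. security system test 775 days ago vs limit 730 → not met
7. excise tax filing 49 days ago vs limit 45 → not met
8. managers with responsible-vendor certification 1 < 3 → not met
9. age-verification audit 225 days ago vs limit 180 → not met
10. condition 'sells kegs' holds; pregnancy warning notice present → met
Not met: 1, 2, 5, 6, 7, 8, 9

1, 2, 5, 6, 7, 8, 9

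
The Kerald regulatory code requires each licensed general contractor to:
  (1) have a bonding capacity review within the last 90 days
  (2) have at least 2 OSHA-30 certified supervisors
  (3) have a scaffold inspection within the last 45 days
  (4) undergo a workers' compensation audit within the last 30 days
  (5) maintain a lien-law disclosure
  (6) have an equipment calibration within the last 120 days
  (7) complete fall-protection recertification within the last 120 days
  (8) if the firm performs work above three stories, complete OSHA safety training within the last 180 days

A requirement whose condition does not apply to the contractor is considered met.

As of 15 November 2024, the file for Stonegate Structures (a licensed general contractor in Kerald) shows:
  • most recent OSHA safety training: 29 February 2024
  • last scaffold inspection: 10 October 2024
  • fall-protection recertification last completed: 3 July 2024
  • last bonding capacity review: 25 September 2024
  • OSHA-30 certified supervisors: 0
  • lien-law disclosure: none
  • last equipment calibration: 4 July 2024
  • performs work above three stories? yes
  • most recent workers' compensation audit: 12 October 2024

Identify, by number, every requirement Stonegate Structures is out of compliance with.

1. bonding capacity review 51 days ago vs limit 90 → met
2. OSHA-30 certified supervisors 0 < 2 → not met
3. scaffold inspection 36 days ago vs limit 45 → met
4. workers' compensation audit 34 days ago vs limit 30 → not met
5. lien-law disclosure absent → not met
6. equipment calibration 134 days ago vs limit 120 → not met
7. fall-protection recertification 135 days ago vs limit 120 → not met
8. condition 'performs work above three stories' holds; OSHA safety training 260 days ago vs limit 180 → not met
Not met: 2, 4, 5, 6, 7, 8

2, 4, 5, 6, 7, 8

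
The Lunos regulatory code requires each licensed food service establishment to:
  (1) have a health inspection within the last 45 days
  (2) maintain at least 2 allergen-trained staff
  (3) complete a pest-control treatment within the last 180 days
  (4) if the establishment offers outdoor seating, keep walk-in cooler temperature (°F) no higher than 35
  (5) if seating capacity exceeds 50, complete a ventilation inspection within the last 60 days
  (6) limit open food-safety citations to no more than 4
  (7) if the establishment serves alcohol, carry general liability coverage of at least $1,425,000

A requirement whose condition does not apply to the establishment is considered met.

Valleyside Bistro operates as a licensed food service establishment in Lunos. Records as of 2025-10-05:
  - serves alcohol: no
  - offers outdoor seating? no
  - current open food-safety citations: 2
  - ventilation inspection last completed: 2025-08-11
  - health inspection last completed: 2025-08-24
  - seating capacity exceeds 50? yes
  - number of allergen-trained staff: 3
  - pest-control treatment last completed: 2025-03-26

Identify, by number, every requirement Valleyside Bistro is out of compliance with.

1. health inspection 42 days ago vs limit 45 → met
2. allergen-trained staff 3 ≥ 2 → met
3. pest-control treatment 193 days ago vs limit 180 → not met
4. condition 'offers outdoor seating' does not hold → requirement n/a → met
5. condition 'seating capacity exceeds 50' holds; ventilation inspection 55 days ago vs limit 60 → met
6. open food-safety citations 2 ≤ 4 → met
7. condition 'serves alcohol' does not hold → requirement n/a → met
Not met: 3

3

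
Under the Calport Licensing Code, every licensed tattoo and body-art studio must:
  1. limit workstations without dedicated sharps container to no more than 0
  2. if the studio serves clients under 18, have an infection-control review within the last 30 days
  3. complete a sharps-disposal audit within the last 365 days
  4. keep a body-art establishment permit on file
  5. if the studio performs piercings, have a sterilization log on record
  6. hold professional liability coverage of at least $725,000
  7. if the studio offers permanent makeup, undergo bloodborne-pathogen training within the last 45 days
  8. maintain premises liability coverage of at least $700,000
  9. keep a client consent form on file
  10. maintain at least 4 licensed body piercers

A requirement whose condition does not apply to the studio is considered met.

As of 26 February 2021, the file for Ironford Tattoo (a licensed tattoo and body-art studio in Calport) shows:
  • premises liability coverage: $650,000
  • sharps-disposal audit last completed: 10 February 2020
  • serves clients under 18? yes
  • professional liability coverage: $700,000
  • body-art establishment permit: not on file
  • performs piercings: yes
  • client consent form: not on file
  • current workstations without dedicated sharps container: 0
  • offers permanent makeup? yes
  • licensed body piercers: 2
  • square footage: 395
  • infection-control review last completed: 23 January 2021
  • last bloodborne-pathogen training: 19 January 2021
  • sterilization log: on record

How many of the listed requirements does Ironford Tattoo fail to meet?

1. workstations without dedicated sharps container 0 ≤ 0 → met
2. condition 'serves clients under 18' holds; infection-control review 34 days ago vs limit 30 → not met
3. sharps-disposal audit 382 days ago vs limit 365 → not met
4. body-art establishment permit absent → not met
5. condition 'performs piercings' holds; sterilization log present → met
6. professional liability coverage $700,000 < $725,000 → not met
7. condition 'offers permanent makeup' holds; bloodborne-pathogen training 38 days ago vs limit 45 → met
8. premises liability coverage $650,000 < $700,000 → not met
9. client consent form absent → not met
10. licensed body piercers 2 < 4 → not met
Not met: 7 of 10

7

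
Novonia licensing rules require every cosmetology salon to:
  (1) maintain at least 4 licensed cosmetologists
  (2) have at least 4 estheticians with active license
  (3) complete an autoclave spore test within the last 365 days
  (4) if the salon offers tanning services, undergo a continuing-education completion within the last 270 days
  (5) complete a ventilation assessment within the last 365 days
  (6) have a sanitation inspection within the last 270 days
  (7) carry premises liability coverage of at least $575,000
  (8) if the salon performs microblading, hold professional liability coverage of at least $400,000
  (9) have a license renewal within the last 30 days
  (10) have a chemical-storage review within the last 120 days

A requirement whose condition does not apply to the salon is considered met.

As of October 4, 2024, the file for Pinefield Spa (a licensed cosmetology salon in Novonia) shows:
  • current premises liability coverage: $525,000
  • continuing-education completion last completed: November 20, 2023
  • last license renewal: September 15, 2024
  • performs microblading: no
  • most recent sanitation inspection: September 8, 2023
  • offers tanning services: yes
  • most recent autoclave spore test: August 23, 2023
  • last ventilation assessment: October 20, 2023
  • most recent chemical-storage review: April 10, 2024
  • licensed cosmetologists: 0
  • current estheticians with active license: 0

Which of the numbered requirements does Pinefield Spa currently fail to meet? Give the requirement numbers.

1, 2, 3, 4, 6, 7, 10

1. licensed cosmetologists 0 < 4 → not met
2. estheticians with active license 0 < 4 → not met
3. autoclave spore test 408 days ago vs limit 365 → not met
4. condition 'offers tanning services' holds; continuing-education completion 319 days ago vs limit 270 → not met
5. ventilation assessment 350 days ago vs limit 365 → met
6. sanitation inspection 392 days ago vs limit 270 → not met
7. premises liability coverage $525,000 < $575,000 → not met
8. condition 'performs microblading' does not hold → requirement n/a → met
9. license renewal 19 days ago vs limit 30 → met
10. chemical-storage review 177 days ago vs limit 120 → not met
Not met: 1, 2, 3, 4, 6, 7, 10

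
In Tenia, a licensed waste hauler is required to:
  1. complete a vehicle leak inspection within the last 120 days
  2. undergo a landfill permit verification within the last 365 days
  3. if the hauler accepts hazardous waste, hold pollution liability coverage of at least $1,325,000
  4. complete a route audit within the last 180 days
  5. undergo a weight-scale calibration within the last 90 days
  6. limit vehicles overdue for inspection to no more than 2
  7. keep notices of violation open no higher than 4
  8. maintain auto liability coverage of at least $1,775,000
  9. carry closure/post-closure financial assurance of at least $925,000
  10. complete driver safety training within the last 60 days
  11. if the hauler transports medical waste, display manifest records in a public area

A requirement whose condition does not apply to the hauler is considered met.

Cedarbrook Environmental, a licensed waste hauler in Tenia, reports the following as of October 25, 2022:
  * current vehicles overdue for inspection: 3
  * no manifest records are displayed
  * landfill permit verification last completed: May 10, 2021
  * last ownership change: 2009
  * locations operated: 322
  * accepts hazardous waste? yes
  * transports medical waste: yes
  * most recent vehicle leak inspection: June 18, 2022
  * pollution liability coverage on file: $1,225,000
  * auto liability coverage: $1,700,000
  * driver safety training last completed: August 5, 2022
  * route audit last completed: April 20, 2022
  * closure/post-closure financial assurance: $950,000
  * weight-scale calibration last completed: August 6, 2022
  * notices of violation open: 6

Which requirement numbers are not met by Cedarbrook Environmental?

1, 2, 3, 4, 6, 7, 8, 10, 11

1. vehicle leak inspection 129 days ago vs limit 120 → not met
2. landfill permit verification 533 days ago vs limit 365 → not met
3. condition 'accepts hazardous waste' holds; pollution liability coverage $1,225,000 < $1,325,000 → not met
4. route audit 188 days ago vs limit 180 → not met
5. weight-scale calibration 80 days ago vs limit 90 → met
6. vehicles overdue for inspection 3 > 2 → not met
7. notices of violation open 6 > 4 → not met
8. auto liability coverage $1,700,000 < $1,775,000 → not met
9. closure/post-closure financial assurance $950,000 ≥ $925,000 → met
10. driver safety training 81 days ago vs limit 60 → not met
11. condition 'transports medical waste' holds; manifest records absent → not met
Not met: 1, 2, 3, 4, 6, 7, 8, 10, 11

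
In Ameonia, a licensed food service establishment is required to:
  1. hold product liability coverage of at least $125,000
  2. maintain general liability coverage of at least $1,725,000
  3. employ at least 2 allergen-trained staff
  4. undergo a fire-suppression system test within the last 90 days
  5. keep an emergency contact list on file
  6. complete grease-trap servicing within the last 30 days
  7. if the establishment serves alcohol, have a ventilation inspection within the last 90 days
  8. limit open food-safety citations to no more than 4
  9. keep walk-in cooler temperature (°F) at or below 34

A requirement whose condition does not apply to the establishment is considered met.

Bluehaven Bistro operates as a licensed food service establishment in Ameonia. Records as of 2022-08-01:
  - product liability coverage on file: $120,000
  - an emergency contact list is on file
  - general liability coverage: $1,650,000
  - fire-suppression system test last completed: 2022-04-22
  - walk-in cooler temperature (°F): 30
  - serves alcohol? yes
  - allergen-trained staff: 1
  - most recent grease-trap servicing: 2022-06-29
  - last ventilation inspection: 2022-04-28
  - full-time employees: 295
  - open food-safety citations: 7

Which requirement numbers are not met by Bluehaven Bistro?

1, 2, 3, 4, 6, 7, 8

1. product liability coverage $120,000 < $125,000 → not met
2. general liability coverage $1,650,000 < $1,725,000 → not met
3. allergen-trained staff 1 < 2 → not met
4. fire-suppression system test 101 days ago vs limit 90 → not met
5. emergency contact list present → met
6. grease-trap servicing 33 days ago vs limit 30 → not met
7. condition 'serves alcohol' holds; ventilation inspection 95 days ago vs limit 90 → not met
8. open food-safety citations 7 > 4 → not met
9. walk-in cooler temperature (°F) 30 ≤ 34 → met
Not met: 1, 2, 3, 4, 6, 7, 8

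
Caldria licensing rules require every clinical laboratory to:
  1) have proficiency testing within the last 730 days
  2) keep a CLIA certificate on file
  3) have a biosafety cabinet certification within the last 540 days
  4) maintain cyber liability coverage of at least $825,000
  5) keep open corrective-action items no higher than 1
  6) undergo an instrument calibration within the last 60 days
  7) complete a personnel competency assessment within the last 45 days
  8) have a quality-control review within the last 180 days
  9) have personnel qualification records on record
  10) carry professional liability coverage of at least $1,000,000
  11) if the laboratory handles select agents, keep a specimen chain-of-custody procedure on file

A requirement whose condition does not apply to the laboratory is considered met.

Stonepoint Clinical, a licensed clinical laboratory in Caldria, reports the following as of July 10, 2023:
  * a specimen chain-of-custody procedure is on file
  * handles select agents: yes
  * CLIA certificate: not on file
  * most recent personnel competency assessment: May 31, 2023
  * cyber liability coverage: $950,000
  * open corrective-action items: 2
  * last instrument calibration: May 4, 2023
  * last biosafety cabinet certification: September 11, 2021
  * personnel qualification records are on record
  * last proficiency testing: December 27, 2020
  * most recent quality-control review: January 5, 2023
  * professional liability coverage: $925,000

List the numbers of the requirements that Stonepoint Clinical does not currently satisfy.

1. proficiency testing 925 days ago vs limit 730 → not met
2. CLIA certificate absent → not met
3. biosafety cabinet certification 667 days ago vs limit 540 → not met
4. cyber liability coverage $950,000 ≥ $825,000 → met
5. open corrective-action items 2 > 1 → not met
6. instrument calibration 67 days ago vs limit 60 → not met
7. personnel competency assessment 40 days ago vs limit 45 → met
8. quality-control review 186 days ago vs limit 180 → not met
9. personnel qualification records present → met
10. professional liability coverage $925,000 < $1,000,000 → not met
11. condition 'handles select agents' holds; specimen chain-of-custody procedure present → met
Not met: 1, 2, 3, 5, 6, 8, 10

1, 2, 3, 5, 6, 8, 10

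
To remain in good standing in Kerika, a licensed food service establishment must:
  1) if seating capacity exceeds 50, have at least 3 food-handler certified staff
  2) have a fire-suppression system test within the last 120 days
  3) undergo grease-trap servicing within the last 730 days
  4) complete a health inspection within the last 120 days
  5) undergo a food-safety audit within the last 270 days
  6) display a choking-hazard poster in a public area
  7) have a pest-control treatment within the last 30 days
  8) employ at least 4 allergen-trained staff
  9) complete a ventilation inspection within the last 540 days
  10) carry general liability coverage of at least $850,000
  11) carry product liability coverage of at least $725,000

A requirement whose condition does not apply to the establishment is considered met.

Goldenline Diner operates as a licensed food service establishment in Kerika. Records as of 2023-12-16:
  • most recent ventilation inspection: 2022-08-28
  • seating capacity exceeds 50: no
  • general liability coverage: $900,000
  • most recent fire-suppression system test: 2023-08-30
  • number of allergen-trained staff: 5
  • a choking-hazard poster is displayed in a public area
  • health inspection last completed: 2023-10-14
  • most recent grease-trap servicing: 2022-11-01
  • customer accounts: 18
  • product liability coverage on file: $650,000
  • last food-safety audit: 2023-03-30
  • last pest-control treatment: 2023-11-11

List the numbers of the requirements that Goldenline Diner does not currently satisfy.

7, 11

1. condition 'seating capacity exceeds 50' does not hold → requirement n/a → met
2. fire-suppression system test 108 days ago vs limit 120 → met
3. grease-trap servicing 410 days ago vs limit 730 → met
4. health inspection 63 days ago vs limit 120 → met
5. food-safety audit 261 days ago vs limit 270 → met
6. choking-hazard poster present → met
7. pest-control treatment 35 days ago vs limit 30 → not met
8. allergen-trained staff 5 ≥ 4 → met
9. ventilation inspection 475 days ago vs limit 540 → met
10. general liability coverage $900,000 ≥ $850,000 → met
11. product liability coverage $650,000 < $725,000 → not met
Not met: 7, 11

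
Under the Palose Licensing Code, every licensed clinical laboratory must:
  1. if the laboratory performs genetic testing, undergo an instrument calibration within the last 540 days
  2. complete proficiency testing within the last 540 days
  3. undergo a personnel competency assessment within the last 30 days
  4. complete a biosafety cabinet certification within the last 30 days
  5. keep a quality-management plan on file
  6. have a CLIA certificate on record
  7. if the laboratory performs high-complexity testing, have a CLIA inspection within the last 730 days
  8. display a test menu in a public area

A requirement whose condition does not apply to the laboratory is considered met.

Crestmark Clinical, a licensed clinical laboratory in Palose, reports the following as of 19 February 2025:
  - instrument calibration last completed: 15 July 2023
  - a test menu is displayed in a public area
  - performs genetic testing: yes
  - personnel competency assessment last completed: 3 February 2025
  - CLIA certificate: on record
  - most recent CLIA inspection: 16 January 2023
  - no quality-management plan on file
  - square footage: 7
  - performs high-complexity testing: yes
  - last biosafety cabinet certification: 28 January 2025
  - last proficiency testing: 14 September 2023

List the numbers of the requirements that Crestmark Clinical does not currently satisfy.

1, 5, 7

1. condition 'performs genetic testing' holds; instrument calibration 585 days ago vs limit 540 → not met
2. proficiency testing 524 days ago vs limit 540 → met
3. personnel competency assessment 16 days ago vs limit 30 → met
4. biosafety cabinet certification 22 days ago vs limit 30 → met
5. quality-management plan absent → not met
6. CLIA certificate present → met
7. condition 'performs high-complexity testing' holds; CLIA inspection 765 days ago vs limit 730 → not met
8. test menu present → met
Not met: 1, 5, 7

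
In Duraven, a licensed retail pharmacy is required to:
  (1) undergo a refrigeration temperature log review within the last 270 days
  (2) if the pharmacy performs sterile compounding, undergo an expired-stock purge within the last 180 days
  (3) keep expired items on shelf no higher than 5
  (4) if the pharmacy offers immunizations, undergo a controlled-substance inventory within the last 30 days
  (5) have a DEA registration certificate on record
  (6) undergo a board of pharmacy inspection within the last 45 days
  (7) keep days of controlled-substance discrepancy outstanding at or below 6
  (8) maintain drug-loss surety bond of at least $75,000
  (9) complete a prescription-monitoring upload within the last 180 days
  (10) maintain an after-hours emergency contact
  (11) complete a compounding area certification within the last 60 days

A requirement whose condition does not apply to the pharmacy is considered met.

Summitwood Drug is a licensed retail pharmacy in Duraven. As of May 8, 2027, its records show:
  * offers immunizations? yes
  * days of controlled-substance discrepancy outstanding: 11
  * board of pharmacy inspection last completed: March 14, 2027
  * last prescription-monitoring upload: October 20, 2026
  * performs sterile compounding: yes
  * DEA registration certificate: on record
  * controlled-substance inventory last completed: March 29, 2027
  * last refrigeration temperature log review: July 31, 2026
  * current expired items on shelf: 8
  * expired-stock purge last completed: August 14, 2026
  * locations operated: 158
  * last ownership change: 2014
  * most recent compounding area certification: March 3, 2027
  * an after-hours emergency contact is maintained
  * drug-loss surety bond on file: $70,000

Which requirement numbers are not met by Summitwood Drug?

1, 2, 3, 4, 6, 7, 8, 9, 11

1. refrigeration temperature log review 281 days ago vs limit 270 → not met
2. condition 'performs sterile compounding' holds; expired-stock purge 267 days ago vs limit 180 → not met
3. expired items on shelf 8 > 5 → not met
4. condition 'offers immunizations' holds; controlled-substance inventory 40 days ago vs limit 30 → not met
5. DEA registration certificate present → met
6. board of pharmacy inspection 55 days ago vs limit 45 → not met
7. days of controlled-substance discrepancy outstanding 11 > 6 → not met
8. drug-loss surety bond $70,000 < $75,000 → not met
9. prescription-monitoring upload 200 days ago vs limit 180 → not met
10. after-hours emergency contact present → met
11. compounding area certification 66 days ago vs limit 60 → not met
Not met: 1, 2, 3, 4, 6, 7, 8, 9, 11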